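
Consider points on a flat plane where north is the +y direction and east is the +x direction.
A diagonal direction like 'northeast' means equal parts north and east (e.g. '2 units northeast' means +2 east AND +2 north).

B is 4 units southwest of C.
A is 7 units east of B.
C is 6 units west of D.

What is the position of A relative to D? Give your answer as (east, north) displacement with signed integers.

Place D at the origin (east=0, north=0).
  C is 6 units west of D: delta (east=-6, north=+0); C at (east=-6, north=0).
  B is 4 units southwest of C: delta (east=-4, north=-4); B at (east=-10, north=-4).
  A is 7 units east of B: delta (east=+7, north=+0); A at (east=-3, north=-4).
Therefore A relative to D: (east=-3, north=-4).

Answer: A is at (east=-3, north=-4) relative to D.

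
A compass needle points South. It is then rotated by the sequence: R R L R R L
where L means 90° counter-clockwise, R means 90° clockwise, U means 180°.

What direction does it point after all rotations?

Start: South
  R (right (90° clockwise)) -> West
  R (right (90° clockwise)) -> North
  L (left (90° counter-clockwise)) -> West
  R (right (90° clockwise)) -> North
  R (right (90° clockwise)) -> East
  L (left (90° counter-clockwise)) -> North
Final: North

Answer: Final heading: North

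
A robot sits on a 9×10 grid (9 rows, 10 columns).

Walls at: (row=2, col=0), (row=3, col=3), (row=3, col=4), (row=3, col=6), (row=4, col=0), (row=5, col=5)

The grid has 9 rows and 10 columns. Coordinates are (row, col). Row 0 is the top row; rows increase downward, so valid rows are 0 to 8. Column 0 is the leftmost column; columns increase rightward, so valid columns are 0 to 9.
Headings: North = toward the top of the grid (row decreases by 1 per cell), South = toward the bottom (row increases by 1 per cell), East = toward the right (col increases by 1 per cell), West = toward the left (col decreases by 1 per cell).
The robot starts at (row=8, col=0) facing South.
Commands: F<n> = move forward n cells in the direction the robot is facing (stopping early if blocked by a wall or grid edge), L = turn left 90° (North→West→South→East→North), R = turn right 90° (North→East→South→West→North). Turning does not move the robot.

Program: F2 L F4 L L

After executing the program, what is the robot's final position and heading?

Start: (row=8, col=0), facing South
  F2: move forward 0/2 (blocked), now at (row=8, col=0)
  L: turn left, now facing East
  F4: move forward 4, now at (row=8, col=4)
  L: turn left, now facing North
  L: turn left, now facing West
Final: (row=8, col=4), facing West

Answer: Final position: (row=8, col=4), facing West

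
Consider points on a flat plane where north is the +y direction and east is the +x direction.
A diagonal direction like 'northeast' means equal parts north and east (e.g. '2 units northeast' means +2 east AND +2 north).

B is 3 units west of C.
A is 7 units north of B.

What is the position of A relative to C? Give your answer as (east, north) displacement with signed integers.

Answer: A is at (east=-3, north=7) relative to C.

Derivation:
Place C at the origin (east=0, north=0).
  B is 3 units west of C: delta (east=-3, north=+0); B at (east=-3, north=0).
  A is 7 units north of B: delta (east=+0, north=+7); A at (east=-3, north=7).
Therefore A relative to C: (east=-3, north=7).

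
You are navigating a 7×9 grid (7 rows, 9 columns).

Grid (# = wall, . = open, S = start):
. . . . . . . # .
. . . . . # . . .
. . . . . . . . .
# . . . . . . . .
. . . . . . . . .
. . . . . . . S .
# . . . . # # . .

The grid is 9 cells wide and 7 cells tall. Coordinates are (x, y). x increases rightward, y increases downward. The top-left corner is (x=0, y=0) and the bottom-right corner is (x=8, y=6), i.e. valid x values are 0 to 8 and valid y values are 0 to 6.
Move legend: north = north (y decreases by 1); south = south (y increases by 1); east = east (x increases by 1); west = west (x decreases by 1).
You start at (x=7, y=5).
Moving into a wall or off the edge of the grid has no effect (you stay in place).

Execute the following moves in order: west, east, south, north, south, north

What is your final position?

Start: (x=7, y=5)
  west (west): (x=7, y=5) -> (x=6, y=5)
  east (east): (x=6, y=5) -> (x=7, y=5)
  south (south): (x=7, y=5) -> (x=7, y=6)
  north (north): (x=7, y=6) -> (x=7, y=5)
  south (south): (x=7, y=5) -> (x=7, y=6)
  north (north): (x=7, y=6) -> (x=7, y=5)
Final: (x=7, y=5)

Answer: Final position: (x=7, y=5)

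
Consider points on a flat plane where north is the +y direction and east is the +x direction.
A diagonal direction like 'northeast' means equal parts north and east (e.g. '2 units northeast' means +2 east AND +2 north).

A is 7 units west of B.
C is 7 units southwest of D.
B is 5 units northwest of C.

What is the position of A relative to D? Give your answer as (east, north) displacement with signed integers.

Answer: A is at (east=-19, north=-2) relative to D.

Derivation:
Place D at the origin (east=0, north=0).
  C is 7 units southwest of D: delta (east=-7, north=-7); C at (east=-7, north=-7).
  B is 5 units northwest of C: delta (east=-5, north=+5); B at (east=-12, north=-2).
  A is 7 units west of B: delta (east=-7, north=+0); A at (east=-19, north=-2).
Therefore A relative to D: (east=-19, north=-2).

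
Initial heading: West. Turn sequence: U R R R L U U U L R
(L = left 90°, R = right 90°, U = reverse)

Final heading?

Start: West
  U (U-turn (180°)) -> East
  R (right (90° clockwise)) -> South
  R (right (90° clockwise)) -> West
  R (right (90° clockwise)) -> North
  L (left (90° counter-clockwise)) -> West
  U (U-turn (180°)) -> East
  U (U-turn (180°)) -> West
  U (U-turn (180°)) -> East
  L (left (90° counter-clockwise)) -> North
  R (right (90° clockwise)) -> East
Final: East

Answer: Final heading: East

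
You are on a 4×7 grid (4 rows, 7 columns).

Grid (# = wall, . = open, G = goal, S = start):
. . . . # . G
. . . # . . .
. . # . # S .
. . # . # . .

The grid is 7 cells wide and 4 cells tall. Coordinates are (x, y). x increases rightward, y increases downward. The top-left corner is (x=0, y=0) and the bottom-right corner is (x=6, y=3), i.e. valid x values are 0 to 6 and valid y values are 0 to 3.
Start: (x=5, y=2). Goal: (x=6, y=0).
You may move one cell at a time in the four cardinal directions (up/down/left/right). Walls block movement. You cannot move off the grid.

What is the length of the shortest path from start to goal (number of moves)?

BFS from (x=5, y=2) until reaching (x=6, y=0):
  Distance 0: (x=5, y=2)
  Distance 1: (x=5, y=1), (x=6, y=2), (x=5, y=3)
  Distance 2: (x=5, y=0), (x=4, y=1), (x=6, y=1), (x=6, y=3)
  Distance 3: (x=6, y=0)  <- goal reached here
One shortest path (3 moves): (x=5, y=2) -> (x=6, y=2) -> (x=6, y=1) -> (x=6, y=0)

Answer: Shortest path length: 3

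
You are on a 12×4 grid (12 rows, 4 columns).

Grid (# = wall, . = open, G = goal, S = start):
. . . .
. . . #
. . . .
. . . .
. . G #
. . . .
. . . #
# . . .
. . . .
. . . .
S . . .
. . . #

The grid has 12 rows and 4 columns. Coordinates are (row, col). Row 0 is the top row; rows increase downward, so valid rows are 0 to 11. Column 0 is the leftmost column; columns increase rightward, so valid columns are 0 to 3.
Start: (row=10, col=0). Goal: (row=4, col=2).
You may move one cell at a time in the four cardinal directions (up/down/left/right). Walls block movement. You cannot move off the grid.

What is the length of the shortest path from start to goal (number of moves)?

BFS from (row=10, col=0) until reaching (row=4, col=2):
  Distance 0: (row=10, col=0)
  Distance 1: (row=9, col=0), (row=10, col=1), (row=11, col=0)
  Distance 2: (row=8, col=0), (row=9, col=1), (row=10, col=2), (row=11, col=1)
  Distance 3: (row=8, col=1), (row=9, col=2), (row=10, col=3), (row=11, col=2)
  Distance 4: (row=7, col=1), (row=8, col=2), (row=9, col=3)
  Distance 5: (row=6, col=1), (row=7, col=2), (row=8, col=3)
  Distance 6: (row=5, col=1), (row=6, col=0), (row=6, col=2), (row=7, col=3)
  Distance 7: (row=4, col=1), (row=5, col=0), (row=5, col=2)
  Distance 8: (row=3, col=1), (row=4, col=0), (row=4, col=2), (row=5, col=3)  <- goal reached here
One shortest path (8 moves): (row=10, col=0) -> (row=10, col=1) -> (row=10, col=2) -> (row=9, col=2) -> (row=8, col=2) -> (row=7, col=2) -> (row=6, col=2) -> (row=5, col=2) -> (row=4, col=2)

Answer: Shortest path length: 8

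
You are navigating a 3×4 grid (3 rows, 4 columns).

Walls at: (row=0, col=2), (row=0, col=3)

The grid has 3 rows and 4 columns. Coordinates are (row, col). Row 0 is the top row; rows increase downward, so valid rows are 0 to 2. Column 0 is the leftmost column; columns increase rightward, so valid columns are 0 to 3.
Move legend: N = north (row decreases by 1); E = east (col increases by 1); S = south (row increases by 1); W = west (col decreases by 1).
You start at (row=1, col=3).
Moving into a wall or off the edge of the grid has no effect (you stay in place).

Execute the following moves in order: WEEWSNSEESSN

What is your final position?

Answer: Final position: (row=1, col=3)

Derivation:
Start: (row=1, col=3)
  W (west): (row=1, col=3) -> (row=1, col=2)
  E (east): (row=1, col=2) -> (row=1, col=3)
  E (east): blocked, stay at (row=1, col=3)
  W (west): (row=1, col=3) -> (row=1, col=2)
  S (south): (row=1, col=2) -> (row=2, col=2)
  N (north): (row=2, col=2) -> (row=1, col=2)
  S (south): (row=1, col=2) -> (row=2, col=2)
  E (east): (row=2, col=2) -> (row=2, col=3)
  E (east): blocked, stay at (row=2, col=3)
  S (south): blocked, stay at (row=2, col=3)
  S (south): blocked, stay at (row=2, col=3)
  N (north): (row=2, col=3) -> (row=1, col=3)
Final: (row=1, col=3)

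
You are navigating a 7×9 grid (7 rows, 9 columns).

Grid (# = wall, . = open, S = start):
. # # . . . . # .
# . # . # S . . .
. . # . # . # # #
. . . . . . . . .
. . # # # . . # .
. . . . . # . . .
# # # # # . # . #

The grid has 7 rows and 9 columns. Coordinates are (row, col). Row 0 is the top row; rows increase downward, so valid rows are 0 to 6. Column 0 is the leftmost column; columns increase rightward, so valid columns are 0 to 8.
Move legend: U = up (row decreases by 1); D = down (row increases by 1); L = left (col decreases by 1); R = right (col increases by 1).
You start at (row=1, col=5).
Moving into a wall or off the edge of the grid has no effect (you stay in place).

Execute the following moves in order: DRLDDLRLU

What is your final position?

Start: (row=1, col=5)
  D (down): (row=1, col=5) -> (row=2, col=5)
  R (right): blocked, stay at (row=2, col=5)
  L (left): blocked, stay at (row=2, col=5)
  D (down): (row=2, col=5) -> (row=3, col=5)
  D (down): (row=3, col=5) -> (row=4, col=5)
  L (left): blocked, stay at (row=4, col=5)
  R (right): (row=4, col=5) -> (row=4, col=6)
  L (left): (row=4, col=6) -> (row=4, col=5)
  U (up): (row=4, col=5) -> (row=3, col=5)
Final: (row=3, col=5)

Answer: Final position: (row=3, col=5)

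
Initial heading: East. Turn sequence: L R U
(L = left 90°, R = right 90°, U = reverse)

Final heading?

Answer: Final heading: West

Derivation:
Start: East
  L (left (90° counter-clockwise)) -> North
  R (right (90° clockwise)) -> East
  U (U-turn (180°)) -> West
Final: West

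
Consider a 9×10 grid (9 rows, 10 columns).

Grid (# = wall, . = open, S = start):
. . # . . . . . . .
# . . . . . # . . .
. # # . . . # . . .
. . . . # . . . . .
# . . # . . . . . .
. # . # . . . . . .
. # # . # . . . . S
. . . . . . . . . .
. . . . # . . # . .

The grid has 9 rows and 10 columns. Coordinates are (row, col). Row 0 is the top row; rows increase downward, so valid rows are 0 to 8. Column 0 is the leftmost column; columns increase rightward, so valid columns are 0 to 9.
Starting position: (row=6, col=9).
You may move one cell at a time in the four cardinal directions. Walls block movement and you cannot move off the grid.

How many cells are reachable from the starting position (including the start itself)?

BFS flood-fill from (row=6, col=9):
  Distance 0: (row=6, col=9)
  Distance 1: (row=5, col=9), (row=6, col=8), (row=7, col=9)
  Distance 2: (row=4, col=9), (row=5, col=8), (row=6, col=7), (row=7, col=8), (row=8, col=9)
  Distance 3: (row=3, col=9), (row=4, col=8), (row=5, col=7), (row=6, col=6), (row=7, col=7), (row=8, col=8)
  Distance 4: (row=2, col=9), (row=3, col=8), (row=4, col=7), (row=5, col=6), (row=6, col=5), (row=7, col=6)
  Distance 5: (row=1, col=9), (row=2, col=8), (row=3, col=7), (row=4, col=6), (row=5, col=5), (row=7, col=5), (row=8, col=6)
  Distance 6: (row=0, col=9), (row=1, col=8), (row=2, col=7), (row=3, col=6), (row=4, col=5), (row=5, col=4), (row=7, col=4), (row=8, col=5)
  Distance 7: (row=0, col=8), (row=1, col=7), (row=3, col=5), (row=4, col=4), (row=7, col=3)
  Distance 8: (row=0, col=7), (row=2, col=5), (row=6, col=3), (row=7, col=2), (row=8, col=3)
  Distance 9: (row=0, col=6), (row=1, col=5), (row=2, col=4), (row=7, col=1), (row=8, col=2)
  Distance 10: (row=0, col=5), (row=1, col=4), (row=2, col=3), (row=7, col=0), (row=8, col=1)
  Distance 11: (row=0, col=4), (row=1, col=3), (row=3, col=3), (row=6, col=0), (row=8, col=0)
  Distance 12: (row=0, col=3), (row=1, col=2), (row=3, col=2), (row=5, col=0)
  Distance 13: (row=1, col=1), (row=3, col=1), (row=4, col=2)
  Distance 14: (row=0, col=1), (row=3, col=0), (row=4, col=1), (row=5, col=2)
  Distance 15: (row=0, col=0), (row=2, col=0)
Total reachable: 74 (grid has 74 open cells total)

Answer: Reachable cells: 74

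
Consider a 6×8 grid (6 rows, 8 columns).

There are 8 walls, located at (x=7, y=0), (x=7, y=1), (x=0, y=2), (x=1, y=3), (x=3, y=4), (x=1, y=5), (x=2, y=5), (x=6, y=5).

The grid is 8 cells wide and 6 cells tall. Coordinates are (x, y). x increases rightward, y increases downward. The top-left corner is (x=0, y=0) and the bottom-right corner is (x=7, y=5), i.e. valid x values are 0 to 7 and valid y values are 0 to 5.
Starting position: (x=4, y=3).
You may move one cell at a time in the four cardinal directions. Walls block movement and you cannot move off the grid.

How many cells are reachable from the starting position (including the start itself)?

Answer: Reachable cells: 40

Derivation:
BFS flood-fill from (x=4, y=3):
  Distance 0: (x=4, y=3)
  Distance 1: (x=4, y=2), (x=3, y=3), (x=5, y=3), (x=4, y=4)
  Distance 2: (x=4, y=1), (x=3, y=2), (x=5, y=2), (x=2, y=3), (x=6, y=3), (x=5, y=4), (x=4, y=5)
  Distance 3: (x=4, y=0), (x=3, y=1), (x=5, y=1), (x=2, y=2), (x=6, y=2), (x=7, y=3), (x=2, y=4), (x=6, y=4), (x=3, y=5), (x=5, y=5)
  Distance 4: (x=3, y=0), (x=5, y=0), (x=2, y=1), (x=6, y=1), (x=1, y=2), (x=7, y=2), (x=1, y=4), (x=7, y=4)
  Distance 5: (x=2, y=0), (x=6, y=0), (x=1, y=1), (x=0, y=4), (x=7, y=5)
  Distance 6: (x=1, y=0), (x=0, y=1), (x=0, y=3), (x=0, y=5)
  Distance 7: (x=0, y=0)
Total reachable: 40 (grid has 40 open cells total)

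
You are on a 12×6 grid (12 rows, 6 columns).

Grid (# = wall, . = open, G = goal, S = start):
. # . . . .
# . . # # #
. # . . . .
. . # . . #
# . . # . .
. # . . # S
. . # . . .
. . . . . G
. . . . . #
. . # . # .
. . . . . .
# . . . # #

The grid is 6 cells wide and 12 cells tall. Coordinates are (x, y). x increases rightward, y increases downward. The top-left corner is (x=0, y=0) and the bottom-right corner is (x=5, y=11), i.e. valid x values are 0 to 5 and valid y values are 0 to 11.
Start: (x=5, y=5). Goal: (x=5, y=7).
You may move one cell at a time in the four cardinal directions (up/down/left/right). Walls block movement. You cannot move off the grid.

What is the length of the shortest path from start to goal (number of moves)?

Answer: Shortest path length: 2

Derivation:
BFS from (x=5, y=5) until reaching (x=5, y=7):
  Distance 0: (x=5, y=5)
  Distance 1: (x=5, y=4), (x=5, y=6)
  Distance 2: (x=4, y=4), (x=4, y=6), (x=5, y=7)  <- goal reached here
One shortest path (2 moves): (x=5, y=5) -> (x=5, y=6) -> (x=5, y=7)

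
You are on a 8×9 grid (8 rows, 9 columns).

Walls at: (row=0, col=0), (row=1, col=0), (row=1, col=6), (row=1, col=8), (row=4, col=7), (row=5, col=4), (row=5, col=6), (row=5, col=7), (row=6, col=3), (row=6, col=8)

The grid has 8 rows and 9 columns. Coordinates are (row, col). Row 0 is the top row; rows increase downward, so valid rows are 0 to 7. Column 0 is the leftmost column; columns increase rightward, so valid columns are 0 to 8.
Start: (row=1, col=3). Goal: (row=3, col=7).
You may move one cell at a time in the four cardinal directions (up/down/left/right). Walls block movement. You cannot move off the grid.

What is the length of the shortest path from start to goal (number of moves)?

Answer: Shortest path length: 6

Derivation:
BFS from (row=1, col=3) until reaching (row=3, col=7):
  Distance 0: (row=1, col=3)
  Distance 1: (row=0, col=3), (row=1, col=2), (row=1, col=4), (row=2, col=3)
  Distance 2: (row=0, col=2), (row=0, col=4), (row=1, col=1), (row=1, col=5), (row=2, col=2), (row=2, col=4), (row=3, col=3)
  Distance 3: (row=0, col=1), (row=0, col=5), (row=2, col=1), (row=2, col=5), (row=3, col=2), (row=3, col=4), (row=4, col=3)
  Distance 4: (row=0, col=6), (row=2, col=0), (row=2, col=6), (row=3, col=1), (row=3, col=5), (row=4, col=2), (row=4, col=4), (row=5, col=3)
  Distance 5: (row=0, col=7), (row=2, col=7), (row=3, col=0), (row=3, col=6), (row=4, col=1), (row=4, col=5), (row=5, col=2)
  Distance 6: (row=0, col=8), (row=1, col=7), (row=2, col=8), (row=3, col=7), (row=4, col=0), (row=4, col=6), (row=5, col=1), (row=5, col=5), (row=6, col=2)  <- goal reached here
One shortest path (6 moves): (row=1, col=3) -> (row=1, col=4) -> (row=1, col=5) -> (row=2, col=5) -> (row=2, col=6) -> (row=2, col=7) -> (row=3, col=7)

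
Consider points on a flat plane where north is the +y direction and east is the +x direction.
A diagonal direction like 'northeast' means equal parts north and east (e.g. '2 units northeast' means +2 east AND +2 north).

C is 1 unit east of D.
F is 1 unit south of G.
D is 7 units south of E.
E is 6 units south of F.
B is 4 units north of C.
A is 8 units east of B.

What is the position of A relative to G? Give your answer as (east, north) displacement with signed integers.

Answer: A is at (east=9, north=-10) relative to G.

Derivation:
Place G at the origin (east=0, north=0).
  F is 1 unit south of G: delta (east=+0, north=-1); F at (east=0, north=-1).
  E is 6 units south of F: delta (east=+0, north=-6); E at (east=0, north=-7).
  D is 7 units south of E: delta (east=+0, north=-7); D at (east=0, north=-14).
  C is 1 unit east of D: delta (east=+1, north=+0); C at (east=1, north=-14).
  B is 4 units north of C: delta (east=+0, north=+4); B at (east=1, north=-10).
  A is 8 units east of B: delta (east=+8, north=+0); A at (east=9, north=-10).
Therefore A relative to G: (east=9, north=-10).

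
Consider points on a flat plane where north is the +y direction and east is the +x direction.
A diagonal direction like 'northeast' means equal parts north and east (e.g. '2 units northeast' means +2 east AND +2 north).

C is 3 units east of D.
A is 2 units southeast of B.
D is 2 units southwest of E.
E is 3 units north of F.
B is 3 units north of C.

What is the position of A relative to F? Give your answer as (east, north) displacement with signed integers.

Answer: A is at (east=3, north=2) relative to F.

Derivation:
Place F at the origin (east=0, north=0).
  E is 3 units north of F: delta (east=+0, north=+3); E at (east=0, north=3).
  D is 2 units southwest of E: delta (east=-2, north=-2); D at (east=-2, north=1).
  C is 3 units east of D: delta (east=+3, north=+0); C at (east=1, north=1).
  B is 3 units north of C: delta (east=+0, north=+3); B at (east=1, north=4).
  A is 2 units southeast of B: delta (east=+2, north=-2); A at (east=3, north=2).
Therefore A relative to F: (east=3, north=2).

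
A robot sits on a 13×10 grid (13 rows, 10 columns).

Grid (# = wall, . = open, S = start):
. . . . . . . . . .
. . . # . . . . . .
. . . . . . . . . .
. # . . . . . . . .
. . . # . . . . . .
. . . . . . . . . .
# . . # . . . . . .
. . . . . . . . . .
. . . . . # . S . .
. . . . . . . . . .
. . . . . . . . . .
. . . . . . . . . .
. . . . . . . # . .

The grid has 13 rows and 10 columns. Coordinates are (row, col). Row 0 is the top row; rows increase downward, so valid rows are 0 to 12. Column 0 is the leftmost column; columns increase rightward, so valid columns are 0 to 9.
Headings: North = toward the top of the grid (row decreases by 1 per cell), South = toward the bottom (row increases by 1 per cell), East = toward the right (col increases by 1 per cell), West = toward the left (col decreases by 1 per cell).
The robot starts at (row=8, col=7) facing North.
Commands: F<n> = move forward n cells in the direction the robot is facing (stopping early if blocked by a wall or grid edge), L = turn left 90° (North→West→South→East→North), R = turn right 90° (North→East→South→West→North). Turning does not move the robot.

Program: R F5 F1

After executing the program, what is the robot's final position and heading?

Start: (row=8, col=7), facing North
  R: turn right, now facing East
  F5: move forward 2/5 (blocked), now at (row=8, col=9)
  F1: move forward 0/1 (blocked), now at (row=8, col=9)
Final: (row=8, col=9), facing East

Answer: Final position: (row=8, col=9), facing East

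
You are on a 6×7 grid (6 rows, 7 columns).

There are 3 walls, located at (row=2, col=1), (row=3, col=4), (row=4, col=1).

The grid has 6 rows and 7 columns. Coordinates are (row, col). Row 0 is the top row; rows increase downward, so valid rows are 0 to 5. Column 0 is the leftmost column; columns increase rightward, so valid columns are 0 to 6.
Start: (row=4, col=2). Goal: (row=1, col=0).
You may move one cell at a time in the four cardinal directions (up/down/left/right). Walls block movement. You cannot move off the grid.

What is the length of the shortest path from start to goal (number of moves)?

Answer: Shortest path length: 5

Derivation:
BFS from (row=4, col=2) until reaching (row=1, col=0):
  Distance 0: (row=4, col=2)
  Distance 1: (row=3, col=2), (row=4, col=3), (row=5, col=2)
  Distance 2: (row=2, col=2), (row=3, col=1), (row=3, col=3), (row=4, col=4), (row=5, col=1), (row=5, col=3)
  Distance 3: (row=1, col=2), (row=2, col=3), (row=3, col=0), (row=4, col=5), (row=5, col=0), (row=5, col=4)
  Distance 4: (row=0, col=2), (row=1, col=1), (row=1, col=3), (row=2, col=0), (row=2, col=4), (row=3, col=5), (row=4, col=0), (row=4, col=6), (row=5, col=5)
  Distance 5: (row=0, col=1), (row=0, col=3), (row=1, col=0), (row=1, col=4), (row=2, col=5), (row=3, col=6), (row=5, col=6)  <- goal reached here
One shortest path (5 moves): (row=4, col=2) -> (row=3, col=2) -> (row=3, col=1) -> (row=3, col=0) -> (row=2, col=0) -> (row=1, col=0)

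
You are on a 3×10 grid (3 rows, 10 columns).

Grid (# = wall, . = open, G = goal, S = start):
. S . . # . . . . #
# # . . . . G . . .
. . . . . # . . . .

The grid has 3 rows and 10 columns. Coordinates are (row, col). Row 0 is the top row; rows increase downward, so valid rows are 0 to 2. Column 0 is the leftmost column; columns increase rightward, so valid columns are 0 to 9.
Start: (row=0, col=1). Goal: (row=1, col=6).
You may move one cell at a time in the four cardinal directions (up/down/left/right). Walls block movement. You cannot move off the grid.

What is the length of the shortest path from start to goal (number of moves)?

Answer: Shortest path length: 6

Derivation:
BFS from (row=0, col=1) until reaching (row=1, col=6):
  Distance 0: (row=0, col=1)
  Distance 1: (row=0, col=0), (row=0, col=2)
  Distance 2: (row=0, col=3), (row=1, col=2)
  Distance 3: (row=1, col=3), (row=2, col=2)
  Distance 4: (row=1, col=4), (row=2, col=1), (row=2, col=3)
  Distance 5: (row=1, col=5), (row=2, col=0), (row=2, col=4)
  Distance 6: (row=0, col=5), (row=1, col=6)  <- goal reached here
One shortest path (6 moves): (row=0, col=1) -> (row=0, col=2) -> (row=0, col=3) -> (row=1, col=3) -> (row=1, col=4) -> (row=1, col=5) -> (row=1, col=6)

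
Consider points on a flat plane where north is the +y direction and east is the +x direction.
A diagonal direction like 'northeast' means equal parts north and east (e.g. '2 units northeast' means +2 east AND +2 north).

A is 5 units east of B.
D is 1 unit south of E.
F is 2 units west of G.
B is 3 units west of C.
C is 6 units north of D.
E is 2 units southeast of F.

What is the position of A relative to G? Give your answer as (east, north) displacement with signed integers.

Answer: A is at (east=2, north=3) relative to G.

Derivation:
Place G at the origin (east=0, north=0).
  F is 2 units west of G: delta (east=-2, north=+0); F at (east=-2, north=0).
  E is 2 units southeast of F: delta (east=+2, north=-2); E at (east=0, north=-2).
  D is 1 unit south of E: delta (east=+0, north=-1); D at (east=0, north=-3).
  C is 6 units north of D: delta (east=+0, north=+6); C at (east=0, north=3).
  B is 3 units west of C: delta (east=-3, north=+0); B at (east=-3, north=3).
  A is 5 units east of B: delta (east=+5, north=+0); A at (east=2, north=3).
Therefore A relative to G: (east=2, north=3).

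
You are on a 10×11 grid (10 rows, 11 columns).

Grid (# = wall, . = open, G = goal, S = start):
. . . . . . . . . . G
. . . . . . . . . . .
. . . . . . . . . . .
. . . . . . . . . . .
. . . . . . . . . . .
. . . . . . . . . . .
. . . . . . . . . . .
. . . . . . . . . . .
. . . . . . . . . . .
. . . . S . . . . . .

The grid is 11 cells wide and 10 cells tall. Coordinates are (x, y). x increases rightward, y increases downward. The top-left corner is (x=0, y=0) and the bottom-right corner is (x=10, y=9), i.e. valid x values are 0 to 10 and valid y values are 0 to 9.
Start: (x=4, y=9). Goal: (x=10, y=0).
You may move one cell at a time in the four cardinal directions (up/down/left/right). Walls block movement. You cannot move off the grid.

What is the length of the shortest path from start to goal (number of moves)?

BFS from (x=4, y=9) until reaching (x=10, y=0):
  Distance 0: (x=4, y=9)
  Distance 1: (x=4, y=8), (x=3, y=9), (x=5, y=9)
  Distance 2: (x=4, y=7), (x=3, y=8), (x=5, y=8), (x=2, y=9), (x=6, y=9)
  Distance 3: (x=4, y=6), (x=3, y=7), (x=5, y=7), (x=2, y=8), (x=6, y=8), (x=1, y=9), (x=7, y=9)
  Distance 4: (x=4, y=5), (x=3, y=6), (x=5, y=6), (x=2, y=7), (x=6, y=7), (x=1, y=8), (x=7, y=8), (x=0, y=9), (x=8, y=9)
  Distance 5: (x=4, y=4), (x=3, y=5), (x=5, y=5), (x=2, y=6), (x=6, y=6), (x=1, y=7), (x=7, y=7), (x=0, y=8), (x=8, y=8), (x=9, y=9)
  Distance 6: (x=4, y=3), (x=3, y=4), (x=5, y=4), (x=2, y=5), (x=6, y=5), (x=1, y=6), (x=7, y=6), (x=0, y=7), (x=8, y=7), (x=9, y=8), (x=10, y=9)
  Distance 7: (x=4, y=2), (x=3, y=3), (x=5, y=3), (x=2, y=4), (x=6, y=4), (x=1, y=5), (x=7, y=5), (x=0, y=6), (x=8, y=6), (x=9, y=7), (x=10, y=8)
  Distance 8: (x=4, y=1), (x=3, y=2), (x=5, y=2), (x=2, y=3), (x=6, y=3), (x=1, y=4), (x=7, y=4), (x=0, y=5), (x=8, y=5), (x=9, y=6), (x=10, y=7)
  Distance 9: (x=4, y=0), (x=3, y=1), (x=5, y=1), (x=2, y=2), (x=6, y=2), (x=1, y=3), (x=7, y=3), (x=0, y=4), (x=8, y=4), (x=9, y=5), (x=10, y=6)
  Distance 10: (x=3, y=0), (x=5, y=0), (x=2, y=1), (x=6, y=1), (x=1, y=2), (x=7, y=2), (x=0, y=3), (x=8, y=3), (x=9, y=4), (x=10, y=5)
  Distance 11: (x=2, y=0), (x=6, y=0), (x=1, y=1), (x=7, y=1), (x=0, y=2), (x=8, y=2), (x=9, y=3), (x=10, y=4)
  Distance 12: (x=1, y=0), (x=7, y=0), (x=0, y=1), (x=8, y=1), (x=9, y=2), (x=10, y=3)
  Distance 13: (x=0, y=0), (x=8, y=0), (x=9, y=1), (x=10, y=2)
  Distance 14: (x=9, y=0), (x=10, y=1)
  Distance 15: (x=10, y=0)  <- goal reached here
One shortest path (15 moves): (x=4, y=9) -> (x=5, y=9) -> (x=6, y=9) -> (x=7, y=9) -> (x=8, y=9) -> (x=9, y=9) -> (x=10, y=9) -> (x=10, y=8) -> (x=10, y=7) -> (x=10, y=6) -> (x=10, y=5) -> (x=10, y=4) -> (x=10, y=3) -> (x=10, y=2) -> (x=10, y=1) -> (x=10, y=0)

Answer: Shortest path length: 15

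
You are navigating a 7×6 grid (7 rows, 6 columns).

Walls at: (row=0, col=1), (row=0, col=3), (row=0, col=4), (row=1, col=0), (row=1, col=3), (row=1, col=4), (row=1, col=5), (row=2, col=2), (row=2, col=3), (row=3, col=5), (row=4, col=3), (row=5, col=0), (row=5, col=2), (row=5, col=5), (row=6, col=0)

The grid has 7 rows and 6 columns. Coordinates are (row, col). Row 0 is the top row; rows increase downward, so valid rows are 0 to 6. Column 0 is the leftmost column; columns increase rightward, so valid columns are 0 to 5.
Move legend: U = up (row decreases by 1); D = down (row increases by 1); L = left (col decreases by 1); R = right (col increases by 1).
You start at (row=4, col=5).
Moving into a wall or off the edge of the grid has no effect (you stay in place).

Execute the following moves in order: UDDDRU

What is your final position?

Answer: Final position: (row=4, col=5)

Derivation:
Start: (row=4, col=5)
  U (up): blocked, stay at (row=4, col=5)
  [×3]D (down): blocked, stay at (row=4, col=5)
  R (right): blocked, stay at (row=4, col=5)
  U (up): blocked, stay at (row=4, col=5)
Final: (row=4, col=5)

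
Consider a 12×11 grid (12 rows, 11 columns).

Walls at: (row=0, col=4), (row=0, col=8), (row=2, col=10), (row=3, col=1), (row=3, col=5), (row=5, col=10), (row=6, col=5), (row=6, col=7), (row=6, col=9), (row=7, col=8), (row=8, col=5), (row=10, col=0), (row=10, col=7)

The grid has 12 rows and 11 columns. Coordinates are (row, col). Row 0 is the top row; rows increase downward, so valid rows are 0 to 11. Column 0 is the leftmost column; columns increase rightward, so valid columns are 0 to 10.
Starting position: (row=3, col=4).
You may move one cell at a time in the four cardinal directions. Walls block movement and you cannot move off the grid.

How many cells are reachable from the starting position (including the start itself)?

Answer: Reachable cells: 119

Derivation:
BFS flood-fill from (row=3, col=4):
  Distance 0: (row=3, col=4)
  Distance 1: (row=2, col=4), (row=3, col=3), (row=4, col=4)
  Distance 2: (row=1, col=4), (row=2, col=3), (row=2, col=5), (row=3, col=2), (row=4, col=3), (row=4, col=5), (row=5, col=4)
  Distance 3: (row=1, col=3), (row=1, col=5), (row=2, col=2), (row=2, col=6), (row=4, col=2), (row=4, col=6), (row=5, col=3), (row=5, col=5), (row=6, col=4)
  Distance 4: (row=0, col=3), (row=0, col=5), (row=1, col=2), (row=1, col=6), (row=2, col=1), (row=2, col=7), (row=3, col=6), (row=4, col=1), (row=4, col=7), (row=5, col=2), (row=5, col=6), (row=6, col=3), (row=7, col=4)
  Distance 5: (row=0, col=2), (row=0, col=6), (row=1, col=1), (row=1, col=7), (row=2, col=0), (row=2, col=8), (row=3, col=7), (row=4, col=0), (row=4, col=8), (row=5, col=1), (row=5, col=7), (row=6, col=2), (row=6, col=6), (row=7, col=3), (row=7, col=5), (row=8, col=4)
  Distance 6: (row=0, col=1), (row=0, col=7), (row=1, col=0), (row=1, col=8), (row=2, col=9), (row=3, col=0), (row=3, col=8), (row=4, col=9), (row=5, col=0), (row=5, col=8), (row=6, col=1), (row=7, col=2), (row=7, col=6), (row=8, col=3), (row=9, col=4)
  Distance 7: (row=0, col=0), (row=1, col=9), (row=3, col=9), (row=4, col=10), (row=5, col=9), (row=6, col=0), (row=6, col=8), (row=7, col=1), (row=7, col=7), (row=8, col=2), (row=8, col=6), (row=9, col=3), (row=9, col=5), (row=10, col=4)
  Distance 8: (row=0, col=9), (row=1, col=10), (row=3, col=10), (row=7, col=0), (row=8, col=1), (row=8, col=7), (row=9, col=2), (row=9, col=6), (row=10, col=3), (row=10, col=5), (row=11, col=4)
  Distance 9: (row=0, col=10), (row=8, col=0), (row=8, col=8), (row=9, col=1), (row=9, col=7), (row=10, col=2), (row=10, col=6), (row=11, col=3), (row=11, col=5)
  Distance 10: (row=8, col=9), (row=9, col=0), (row=9, col=8), (row=10, col=1), (row=11, col=2), (row=11, col=6)
  Distance 11: (row=7, col=9), (row=8, col=10), (row=9, col=9), (row=10, col=8), (row=11, col=1), (row=11, col=7)
  Distance 12: (row=7, col=10), (row=9, col=10), (row=10, col=9), (row=11, col=0), (row=11, col=8)
  Distance 13: (row=6, col=10), (row=10, col=10), (row=11, col=9)
  Distance 14: (row=11, col=10)
Total reachable: 119 (grid has 119 open cells total)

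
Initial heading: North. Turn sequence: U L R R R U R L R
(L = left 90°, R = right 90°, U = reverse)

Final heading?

Start: North
  U (U-turn (180°)) -> South
  L (left (90° counter-clockwise)) -> East
  R (right (90° clockwise)) -> South
  R (right (90° clockwise)) -> West
  R (right (90° clockwise)) -> North
  U (U-turn (180°)) -> South
  R (right (90° clockwise)) -> West
  L (left (90° counter-clockwise)) -> South
  R (right (90° clockwise)) -> West
Final: West

Answer: Final heading: West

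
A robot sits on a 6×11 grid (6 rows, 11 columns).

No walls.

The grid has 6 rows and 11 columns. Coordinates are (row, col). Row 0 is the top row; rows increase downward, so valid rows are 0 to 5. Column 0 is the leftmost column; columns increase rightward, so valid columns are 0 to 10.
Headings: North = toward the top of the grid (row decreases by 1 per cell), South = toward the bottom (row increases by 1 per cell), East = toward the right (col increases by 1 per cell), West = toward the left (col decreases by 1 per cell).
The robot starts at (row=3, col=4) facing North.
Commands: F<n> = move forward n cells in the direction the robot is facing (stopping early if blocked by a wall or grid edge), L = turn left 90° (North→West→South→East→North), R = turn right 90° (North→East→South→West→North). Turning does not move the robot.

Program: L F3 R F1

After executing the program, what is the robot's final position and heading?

Answer: Final position: (row=2, col=1), facing North

Derivation:
Start: (row=3, col=4), facing North
  L: turn left, now facing West
  F3: move forward 3, now at (row=3, col=1)
  R: turn right, now facing North
  F1: move forward 1, now at (row=2, col=1)
Final: (row=2, col=1), facing North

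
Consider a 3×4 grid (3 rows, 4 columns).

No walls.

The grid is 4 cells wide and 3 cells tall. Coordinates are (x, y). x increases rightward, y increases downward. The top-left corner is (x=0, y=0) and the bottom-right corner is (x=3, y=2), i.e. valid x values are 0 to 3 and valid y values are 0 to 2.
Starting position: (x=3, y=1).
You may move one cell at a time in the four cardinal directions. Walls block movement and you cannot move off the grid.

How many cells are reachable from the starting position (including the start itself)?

BFS flood-fill from (x=3, y=1):
  Distance 0: (x=3, y=1)
  Distance 1: (x=3, y=0), (x=2, y=1), (x=3, y=2)
  Distance 2: (x=2, y=0), (x=1, y=1), (x=2, y=2)
  Distance 3: (x=1, y=0), (x=0, y=1), (x=1, y=2)
  Distance 4: (x=0, y=0), (x=0, y=2)
Total reachable: 12 (grid has 12 open cells total)

Answer: Reachable cells: 12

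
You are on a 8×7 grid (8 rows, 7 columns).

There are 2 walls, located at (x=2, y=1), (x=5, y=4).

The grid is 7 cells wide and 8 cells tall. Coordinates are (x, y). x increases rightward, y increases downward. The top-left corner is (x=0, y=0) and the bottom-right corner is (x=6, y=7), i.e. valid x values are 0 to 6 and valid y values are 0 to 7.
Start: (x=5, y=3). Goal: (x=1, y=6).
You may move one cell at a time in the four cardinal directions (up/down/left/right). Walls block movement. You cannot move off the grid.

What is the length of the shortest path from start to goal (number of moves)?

BFS from (x=5, y=3) until reaching (x=1, y=6):
  Distance 0: (x=5, y=3)
  Distance 1: (x=5, y=2), (x=4, y=3), (x=6, y=3)
  Distance 2: (x=5, y=1), (x=4, y=2), (x=6, y=2), (x=3, y=3), (x=4, y=4), (x=6, y=4)
  Distance 3: (x=5, y=0), (x=4, y=1), (x=6, y=1), (x=3, y=2), (x=2, y=3), (x=3, y=4), (x=4, y=5), (x=6, y=5)
  Distance 4: (x=4, y=0), (x=6, y=0), (x=3, y=1), (x=2, y=2), (x=1, y=3), (x=2, y=4), (x=3, y=5), (x=5, y=5), (x=4, y=6), (x=6, y=6)
  Distance 5: (x=3, y=0), (x=1, y=2), (x=0, y=3), (x=1, y=4), (x=2, y=5), (x=3, y=6), (x=5, y=6), (x=4, y=7), (x=6, y=7)
  Distance 6: (x=2, y=0), (x=1, y=1), (x=0, y=2), (x=0, y=4), (x=1, y=5), (x=2, y=6), (x=3, y=7), (x=5, y=7)
  Distance 7: (x=1, y=0), (x=0, y=1), (x=0, y=5), (x=1, y=6), (x=2, y=7)  <- goal reached here
One shortest path (7 moves): (x=5, y=3) -> (x=4, y=3) -> (x=3, y=3) -> (x=2, y=3) -> (x=1, y=3) -> (x=1, y=4) -> (x=1, y=5) -> (x=1, y=6)

Answer: Shortest path length: 7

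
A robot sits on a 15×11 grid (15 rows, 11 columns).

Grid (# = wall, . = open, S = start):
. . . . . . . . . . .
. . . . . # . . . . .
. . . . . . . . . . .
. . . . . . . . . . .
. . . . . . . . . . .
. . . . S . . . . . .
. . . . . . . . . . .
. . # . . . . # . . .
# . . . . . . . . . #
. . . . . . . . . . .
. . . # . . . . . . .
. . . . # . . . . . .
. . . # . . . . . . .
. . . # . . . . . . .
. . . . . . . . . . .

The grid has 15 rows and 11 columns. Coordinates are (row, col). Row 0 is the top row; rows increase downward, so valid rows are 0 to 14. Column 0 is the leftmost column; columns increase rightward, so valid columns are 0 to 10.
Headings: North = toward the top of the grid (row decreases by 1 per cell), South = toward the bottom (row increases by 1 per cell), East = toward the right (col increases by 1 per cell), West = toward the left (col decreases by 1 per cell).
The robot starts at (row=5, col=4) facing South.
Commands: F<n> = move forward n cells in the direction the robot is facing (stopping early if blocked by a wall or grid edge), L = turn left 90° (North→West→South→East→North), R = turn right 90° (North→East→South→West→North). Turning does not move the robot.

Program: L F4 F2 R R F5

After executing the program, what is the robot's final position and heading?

Start: (row=5, col=4), facing South
  L: turn left, now facing East
  F4: move forward 4, now at (row=5, col=8)
  F2: move forward 2, now at (row=5, col=10)
  R: turn right, now facing South
  R: turn right, now facing West
  F5: move forward 5, now at (row=5, col=5)
Final: (row=5, col=5), facing West

Answer: Final position: (row=5, col=5), facing West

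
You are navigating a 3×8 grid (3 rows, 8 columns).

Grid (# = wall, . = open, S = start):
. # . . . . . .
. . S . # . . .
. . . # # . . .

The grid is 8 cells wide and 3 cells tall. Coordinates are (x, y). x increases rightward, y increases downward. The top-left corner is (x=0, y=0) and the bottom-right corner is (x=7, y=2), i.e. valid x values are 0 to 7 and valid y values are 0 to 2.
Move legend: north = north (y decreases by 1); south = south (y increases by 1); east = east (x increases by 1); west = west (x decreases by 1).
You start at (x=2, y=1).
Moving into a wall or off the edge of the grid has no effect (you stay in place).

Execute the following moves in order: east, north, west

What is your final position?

Answer: Final position: (x=2, y=0)

Derivation:
Start: (x=2, y=1)
  east (east): (x=2, y=1) -> (x=3, y=1)
  north (north): (x=3, y=1) -> (x=3, y=0)
  west (west): (x=3, y=0) -> (x=2, y=0)
Final: (x=2, y=0)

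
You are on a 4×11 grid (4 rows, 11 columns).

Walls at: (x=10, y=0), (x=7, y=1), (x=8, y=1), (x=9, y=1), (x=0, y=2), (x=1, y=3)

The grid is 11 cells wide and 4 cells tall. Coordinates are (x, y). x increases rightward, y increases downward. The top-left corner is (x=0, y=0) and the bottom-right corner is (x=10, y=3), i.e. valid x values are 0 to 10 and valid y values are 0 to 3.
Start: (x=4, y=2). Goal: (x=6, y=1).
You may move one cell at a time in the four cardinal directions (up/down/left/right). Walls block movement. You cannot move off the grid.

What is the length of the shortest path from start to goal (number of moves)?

Answer: Shortest path length: 3

Derivation:
BFS from (x=4, y=2) until reaching (x=6, y=1):
  Distance 0: (x=4, y=2)
  Distance 1: (x=4, y=1), (x=3, y=2), (x=5, y=2), (x=4, y=3)
  Distance 2: (x=4, y=0), (x=3, y=1), (x=5, y=1), (x=2, y=2), (x=6, y=2), (x=3, y=3), (x=5, y=3)
  Distance 3: (x=3, y=0), (x=5, y=0), (x=2, y=1), (x=6, y=1), (x=1, y=2), (x=7, y=2), (x=2, y=3), (x=6, y=3)  <- goal reached here
One shortest path (3 moves): (x=4, y=2) -> (x=5, y=2) -> (x=6, y=2) -> (x=6, y=1)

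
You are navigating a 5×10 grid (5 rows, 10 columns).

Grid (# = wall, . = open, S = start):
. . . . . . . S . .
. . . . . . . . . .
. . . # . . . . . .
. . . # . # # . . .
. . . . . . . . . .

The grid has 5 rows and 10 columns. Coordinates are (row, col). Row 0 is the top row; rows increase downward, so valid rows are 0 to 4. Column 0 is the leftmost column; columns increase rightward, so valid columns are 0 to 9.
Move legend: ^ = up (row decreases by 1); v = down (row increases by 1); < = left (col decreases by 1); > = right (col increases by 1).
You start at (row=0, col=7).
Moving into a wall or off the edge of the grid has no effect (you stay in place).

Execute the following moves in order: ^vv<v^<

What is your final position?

Start: (row=0, col=7)
  ^ (up): blocked, stay at (row=0, col=7)
  v (down): (row=0, col=7) -> (row=1, col=7)
  v (down): (row=1, col=7) -> (row=2, col=7)
  < (left): (row=2, col=7) -> (row=2, col=6)
  v (down): blocked, stay at (row=2, col=6)
  ^ (up): (row=2, col=6) -> (row=1, col=6)
  < (left): (row=1, col=6) -> (row=1, col=5)
Final: (row=1, col=5)

Answer: Final position: (row=1, col=5)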